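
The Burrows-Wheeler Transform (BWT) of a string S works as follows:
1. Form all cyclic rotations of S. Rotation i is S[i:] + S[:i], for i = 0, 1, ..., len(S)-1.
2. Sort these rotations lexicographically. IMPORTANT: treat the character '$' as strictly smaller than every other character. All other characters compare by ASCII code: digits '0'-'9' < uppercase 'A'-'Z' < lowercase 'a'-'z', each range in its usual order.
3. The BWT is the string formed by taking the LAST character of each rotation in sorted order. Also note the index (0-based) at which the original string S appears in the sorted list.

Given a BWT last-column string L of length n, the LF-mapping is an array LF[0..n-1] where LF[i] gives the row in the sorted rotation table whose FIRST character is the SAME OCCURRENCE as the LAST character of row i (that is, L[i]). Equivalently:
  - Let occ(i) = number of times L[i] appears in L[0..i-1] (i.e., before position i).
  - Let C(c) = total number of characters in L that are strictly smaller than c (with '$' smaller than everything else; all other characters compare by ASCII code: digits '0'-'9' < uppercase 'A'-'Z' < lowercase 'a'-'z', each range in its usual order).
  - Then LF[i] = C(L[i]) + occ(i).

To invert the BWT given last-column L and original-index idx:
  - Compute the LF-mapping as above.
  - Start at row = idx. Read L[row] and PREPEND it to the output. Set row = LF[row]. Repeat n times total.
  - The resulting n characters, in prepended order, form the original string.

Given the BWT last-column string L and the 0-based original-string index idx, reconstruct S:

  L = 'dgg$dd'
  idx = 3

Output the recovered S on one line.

LF mapping: 1 4 5 0 2 3
Walk LF starting at row 3, prepending L[row]:
  step 1: row=3, L[3]='$', prepend. Next row=LF[3]=0
  step 2: row=0, L[0]='d', prepend. Next row=LF[0]=1
  step 3: row=1, L[1]='g', prepend. Next row=LF[1]=4
  step 4: row=4, L[4]='d', prepend. Next row=LF[4]=2
  step 5: row=2, L[2]='g', prepend. Next row=LF[2]=5
  step 6: row=5, L[5]='d', prepend. Next row=LF[5]=3
Reversed output: dgdgd$

Answer: dgdgd$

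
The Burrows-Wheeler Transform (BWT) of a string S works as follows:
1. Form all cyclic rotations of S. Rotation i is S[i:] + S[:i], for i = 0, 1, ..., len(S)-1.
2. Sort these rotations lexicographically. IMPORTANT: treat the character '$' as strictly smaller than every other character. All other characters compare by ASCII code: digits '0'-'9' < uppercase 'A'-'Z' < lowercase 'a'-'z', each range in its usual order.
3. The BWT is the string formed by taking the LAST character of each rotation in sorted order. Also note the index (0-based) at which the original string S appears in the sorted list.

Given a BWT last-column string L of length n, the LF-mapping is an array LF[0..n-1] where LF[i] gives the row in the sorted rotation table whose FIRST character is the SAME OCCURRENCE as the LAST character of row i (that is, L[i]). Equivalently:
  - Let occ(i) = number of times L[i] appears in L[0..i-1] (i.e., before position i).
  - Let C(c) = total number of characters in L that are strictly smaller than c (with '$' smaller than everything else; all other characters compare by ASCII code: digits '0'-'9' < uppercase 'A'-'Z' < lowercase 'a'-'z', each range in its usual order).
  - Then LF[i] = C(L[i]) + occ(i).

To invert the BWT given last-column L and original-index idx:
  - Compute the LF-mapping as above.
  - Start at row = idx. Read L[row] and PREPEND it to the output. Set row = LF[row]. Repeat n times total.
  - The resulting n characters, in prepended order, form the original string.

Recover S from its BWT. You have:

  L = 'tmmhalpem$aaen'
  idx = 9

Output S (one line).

Answer: mammaelephant$

Derivation:
LF mapping: 13 8 9 6 1 7 12 4 10 0 2 3 5 11
Walk LF starting at row 9, prepending L[row]:
  step 1: row=9, L[9]='$', prepend. Next row=LF[9]=0
  step 2: row=0, L[0]='t', prepend. Next row=LF[0]=13
  step 3: row=13, L[13]='n', prepend. Next row=LF[13]=11
  step 4: row=11, L[11]='a', prepend. Next row=LF[11]=3
  step 5: row=3, L[3]='h', prepend. Next row=LF[3]=6
  step 6: row=6, L[6]='p', prepend. Next row=LF[6]=12
  step 7: row=12, L[12]='e', prepend. Next row=LF[12]=5
  step 8: row=5, L[5]='l', prepend. Next row=LF[5]=7
  step 9: row=7, L[7]='e', prepend. Next row=LF[7]=4
  step 10: row=4, L[4]='a', prepend. Next row=LF[4]=1
  step 11: row=1, L[1]='m', prepend. Next row=LF[1]=8
  step 12: row=8, L[8]='m', prepend. Next row=LF[8]=10
  step 13: row=10, L[10]='a', prepend. Next row=LF[10]=2
  step 14: row=2, L[2]='m', prepend. Next row=LF[2]=9
Reversed output: mammaelephant$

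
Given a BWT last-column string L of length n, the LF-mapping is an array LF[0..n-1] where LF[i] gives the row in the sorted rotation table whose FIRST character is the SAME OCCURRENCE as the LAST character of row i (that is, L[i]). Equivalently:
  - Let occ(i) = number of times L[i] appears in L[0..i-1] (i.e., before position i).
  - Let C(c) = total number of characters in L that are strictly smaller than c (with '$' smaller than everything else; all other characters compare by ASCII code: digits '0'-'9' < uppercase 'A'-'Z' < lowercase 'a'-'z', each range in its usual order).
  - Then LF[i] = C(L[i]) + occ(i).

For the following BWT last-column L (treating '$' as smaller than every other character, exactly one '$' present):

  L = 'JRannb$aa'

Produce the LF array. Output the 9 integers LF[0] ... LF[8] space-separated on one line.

Char counts: '$':1, 'J':1, 'R':1, 'a':3, 'b':1, 'n':2
C (first-col start): C('$')=0, C('J')=1, C('R')=2, C('a')=3, C('b')=6, C('n')=7
L[0]='J': occ=0, LF[0]=C('J')+0=1+0=1
L[1]='R': occ=0, LF[1]=C('R')+0=2+0=2
L[2]='a': occ=0, LF[2]=C('a')+0=3+0=3
L[3]='n': occ=0, LF[3]=C('n')+0=7+0=7
L[4]='n': occ=1, LF[4]=C('n')+1=7+1=8
L[5]='b': occ=0, LF[5]=C('b')+0=6+0=6
L[6]='$': occ=0, LF[6]=C('$')+0=0+0=0
L[7]='a': occ=1, LF[7]=C('a')+1=3+1=4
L[8]='a': occ=2, LF[8]=C('a')+2=3+2=5

Answer: 1 2 3 7 8 6 0 4 5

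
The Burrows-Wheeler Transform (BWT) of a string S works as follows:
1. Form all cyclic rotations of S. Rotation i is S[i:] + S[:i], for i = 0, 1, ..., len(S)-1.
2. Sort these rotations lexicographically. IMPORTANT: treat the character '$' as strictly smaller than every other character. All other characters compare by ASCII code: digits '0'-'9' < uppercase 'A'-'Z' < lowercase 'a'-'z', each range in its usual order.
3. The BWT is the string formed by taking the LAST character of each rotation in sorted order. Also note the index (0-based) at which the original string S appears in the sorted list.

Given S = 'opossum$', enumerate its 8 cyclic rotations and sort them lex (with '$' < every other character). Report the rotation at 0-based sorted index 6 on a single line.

All 8 rotations (rotation i = S[i:]+S[:i]):
  rot[0] = opossum$
  rot[1] = possum$o
  rot[2] = ossum$op
  rot[3] = ssum$opo
  rot[4] = sum$opos
  rot[5] = um$oposs
  rot[6] = m$opossu
  rot[7] = $opossum
Sorted (with $ < everything):
  sorted[0] = $opossum
  sorted[1] = m$opossu
  sorted[2] = opossum$
  sorted[3] = ossum$op
  sorted[4] = possum$o
  sorted[5] = ssum$opo
  sorted[6] = sum$opos
  sorted[7] = um$oposs
sorted[6] = sum$opos

Answer: sum$opos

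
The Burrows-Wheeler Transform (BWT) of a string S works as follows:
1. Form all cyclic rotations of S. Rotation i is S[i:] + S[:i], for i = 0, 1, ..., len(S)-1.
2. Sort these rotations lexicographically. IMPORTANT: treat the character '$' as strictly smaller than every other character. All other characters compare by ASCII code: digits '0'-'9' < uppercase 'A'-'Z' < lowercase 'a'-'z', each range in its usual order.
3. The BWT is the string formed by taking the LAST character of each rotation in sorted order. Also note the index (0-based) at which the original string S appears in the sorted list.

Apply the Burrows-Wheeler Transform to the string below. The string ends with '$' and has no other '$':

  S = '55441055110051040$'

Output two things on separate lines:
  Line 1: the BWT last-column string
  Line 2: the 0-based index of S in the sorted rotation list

Answer: 04110115450450550$
17

Derivation:
All 18 rotations (rotation i = S[i:]+S[:i]):
  rot[0] = 55441055110051040$
  rot[1] = 5441055110051040$5
  rot[2] = 441055110051040$55
  rot[3] = 41055110051040$554
  rot[4] = 1055110051040$5544
  rot[5] = 055110051040$55441
  rot[6] = 55110051040$554410
  rot[7] = 5110051040$5544105
  rot[8] = 110051040$55441055
  rot[9] = 10051040$554410551
  rot[10] = 0051040$5544105511
  rot[11] = 051040$55441055110
  rot[12] = 51040$554410551100
  rot[13] = 1040$5544105511005
  rot[14] = 040$55441055110051
  rot[15] = 40$554410551100510
  rot[16] = 0$5544105511005104
  rot[17] = $55441055110051040
Sorted (with $ < everything):
  sorted[0] = $55441055110051040  (last char: '0')
  sorted[1] = 0$5544105511005104  (last char: '4')
  sorted[2] = 0051040$5544105511  (last char: '1')
  sorted[3] = 040$55441055110051  (last char: '1')
  sorted[4] = 051040$55441055110  (last char: '0')
  sorted[5] = 055110051040$55441  (last char: '1')
  sorted[6] = 10051040$554410551  (last char: '1')
  sorted[7] = 1040$5544105511005  (last char: '5')
  sorted[8] = 1055110051040$5544  (last char: '4')
  sorted[9] = 110051040$55441055  (last char: '5')
  sorted[10] = 40$554410551100510  (last char: '0')
  sorted[11] = 41055110051040$554  (last char: '4')
  sorted[12] = 441055110051040$55  (last char: '5')
  sorted[13] = 51040$554410551100  (last char: '0')
  sorted[14] = 5110051040$5544105  (last char: '5')
  sorted[15] = 5441055110051040$5  (last char: '5')
  sorted[16] = 55110051040$554410  (last char: '0')
  sorted[17] = 55441055110051040$  (last char: '$')
Last column: 04110115450450550$
Original string S is at sorted index 17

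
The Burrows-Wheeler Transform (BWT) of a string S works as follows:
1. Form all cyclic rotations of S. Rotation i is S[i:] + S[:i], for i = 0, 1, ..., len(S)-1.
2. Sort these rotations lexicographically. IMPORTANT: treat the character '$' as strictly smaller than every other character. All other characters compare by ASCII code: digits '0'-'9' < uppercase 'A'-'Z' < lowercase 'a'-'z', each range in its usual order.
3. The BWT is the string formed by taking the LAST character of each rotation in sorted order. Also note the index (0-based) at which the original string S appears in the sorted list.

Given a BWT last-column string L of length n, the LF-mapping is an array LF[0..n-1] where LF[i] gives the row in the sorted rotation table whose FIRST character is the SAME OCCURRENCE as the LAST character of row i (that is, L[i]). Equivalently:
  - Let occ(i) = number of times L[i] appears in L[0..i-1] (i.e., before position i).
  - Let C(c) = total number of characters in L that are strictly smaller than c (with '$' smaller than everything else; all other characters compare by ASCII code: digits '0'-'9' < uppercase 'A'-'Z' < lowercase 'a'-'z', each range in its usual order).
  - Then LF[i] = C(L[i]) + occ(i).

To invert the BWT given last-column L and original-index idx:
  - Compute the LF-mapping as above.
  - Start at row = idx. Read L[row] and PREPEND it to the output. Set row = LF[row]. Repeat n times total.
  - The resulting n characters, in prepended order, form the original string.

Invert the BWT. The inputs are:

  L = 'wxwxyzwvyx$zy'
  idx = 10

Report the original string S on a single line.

Answer: yzzxvxyywxww$

Derivation:
LF mapping: 2 5 3 6 8 11 4 1 9 7 0 12 10
Walk LF starting at row 10, prepending L[row]:
  step 1: row=10, L[10]='$', prepend. Next row=LF[10]=0
  step 2: row=0, L[0]='w', prepend. Next row=LF[0]=2
  step 3: row=2, L[2]='w', prepend. Next row=LF[2]=3
  step 4: row=3, L[3]='x', prepend. Next row=LF[3]=6
  step 5: row=6, L[6]='w', prepend. Next row=LF[6]=4
  step 6: row=4, L[4]='y', prepend. Next row=LF[4]=8
  step 7: row=8, L[8]='y', prepend. Next row=LF[8]=9
  step 8: row=9, L[9]='x', prepend. Next row=LF[9]=7
  step 9: row=7, L[7]='v', prepend. Next row=LF[7]=1
  step 10: row=1, L[1]='x', prepend. Next row=LF[1]=5
  step 11: row=5, L[5]='z', prepend. Next row=LF[5]=11
  step 12: row=11, L[11]='z', prepend. Next row=LF[11]=12
  step 13: row=12, L[12]='y', prepend. Next row=LF[12]=10
Reversed output: yzzxvxyywxww$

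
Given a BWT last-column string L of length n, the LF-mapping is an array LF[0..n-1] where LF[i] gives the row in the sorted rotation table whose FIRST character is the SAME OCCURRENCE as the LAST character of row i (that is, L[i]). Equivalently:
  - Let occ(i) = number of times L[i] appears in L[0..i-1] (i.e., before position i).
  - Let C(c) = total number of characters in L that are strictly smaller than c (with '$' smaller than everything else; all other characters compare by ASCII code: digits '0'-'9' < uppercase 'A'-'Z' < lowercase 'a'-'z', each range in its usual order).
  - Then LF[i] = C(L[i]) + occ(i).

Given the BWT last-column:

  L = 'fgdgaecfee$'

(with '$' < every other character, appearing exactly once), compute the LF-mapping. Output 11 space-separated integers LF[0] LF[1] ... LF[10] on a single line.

Answer: 7 9 3 10 1 4 2 8 5 6 0

Derivation:
Char counts: '$':1, 'a':1, 'c':1, 'd':1, 'e':3, 'f':2, 'g':2
C (first-col start): C('$')=0, C('a')=1, C('c')=2, C('d')=3, C('e')=4, C('f')=7, C('g')=9
L[0]='f': occ=0, LF[0]=C('f')+0=7+0=7
L[1]='g': occ=0, LF[1]=C('g')+0=9+0=9
L[2]='d': occ=0, LF[2]=C('d')+0=3+0=3
L[3]='g': occ=1, LF[3]=C('g')+1=9+1=10
L[4]='a': occ=0, LF[4]=C('a')+0=1+0=1
L[5]='e': occ=0, LF[5]=C('e')+0=4+0=4
L[6]='c': occ=0, LF[6]=C('c')+0=2+0=2
L[7]='f': occ=1, LF[7]=C('f')+1=7+1=8
L[8]='e': occ=1, LF[8]=C('e')+1=4+1=5
L[9]='e': occ=2, LF[9]=C('e')+2=4+2=6
L[10]='$': occ=0, LF[10]=C('$')+0=0+0=0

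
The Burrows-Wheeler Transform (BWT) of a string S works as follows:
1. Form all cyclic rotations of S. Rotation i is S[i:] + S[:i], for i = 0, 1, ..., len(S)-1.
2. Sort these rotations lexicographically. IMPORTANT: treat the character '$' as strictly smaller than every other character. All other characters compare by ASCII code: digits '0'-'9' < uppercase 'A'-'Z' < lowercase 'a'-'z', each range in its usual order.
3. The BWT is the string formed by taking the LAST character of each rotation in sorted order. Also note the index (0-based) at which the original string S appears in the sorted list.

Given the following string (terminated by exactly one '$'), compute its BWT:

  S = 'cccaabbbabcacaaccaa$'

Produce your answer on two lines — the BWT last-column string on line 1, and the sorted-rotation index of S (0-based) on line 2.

All 20 rotations (rotation i = S[i:]+S[:i]):
  rot[0] = cccaabbbabcacaaccaa$
  rot[1] = ccaabbbabcacaaccaa$c
  rot[2] = caabbbabcacaaccaa$cc
  rot[3] = aabbbabcacaaccaa$ccc
  rot[4] = abbbabcacaaccaa$ccca
  rot[5] = bbbabcacaaccaa$cccaa
  rot[6] = bbabcacaaccaa$cccaab
  rot[7] = babcacaaccaa$cccaabb
  rot[8] = abcacaaccaa$cccaabbb
  rot[9] = bcacaaccaa$cccaabbba
  rot[10] = cacaaccaa$cccaabbbab
  rot[11] = acaaccaa$cccaabbbabc
  rot[12] = caaccaa$cccaabbbabca
  rot[13] = aaccaa$cccaabbbabcac
  rot[14] = accaa$cccaabbbabcaca
  rot[15] = ccaa$cccaabbbabcacaa
  rot[16] = caa$cccaabbbabcacaac
  rot[17] = aa$cccaabbbabcacaacc
  rot[18] = a$cccaabbbabcacaacca
  rot[19] = $cccaabbbabcacaaccaa
Sorted (with $ < everything):
  sorted[0] = $cccaabbbabcacaaccaa  (last char: 'a')
  sorted[1] = a$cccaabbbabcacaacca  (last char: 'a')
  sorted[2] = aa$cccaabbbabcacaacc  (last char: 'c')
  sorted[3] = aabbbabcacaaccaa$ccc  (last char: 'c')
  sorted[4] = aaccaa$cccaabbbabcac  (last char: 'c')
  sorted[5] = abbbabcacaaccaa$ccca  (last char: 'a')
  sorted[6] = abcacaaccaa$cccaabbb  (last char: 'b')
  sorted[7] = acaaccaa$cccaabbbabc  (last char: 'c')
  sorted[8] = accaa$cccaabbbabcaca  (last char: 'a')
  sorted[9] = babcacaaccaa$cccaabb  (last char: 'b')
  sorted[10] = bbabcacaaccaa$cccaab  (last char: 'b')
  sorted[11] = bbbabcacaaccaa$cccaa  (last char: 'a')
  sorted[12] = bcacaaccaa$cccaabbba  (last char: 'a')
  sorted[13] = caa$cccaabbbabcacaac  (last char: 'c')
  sorted[14] = caabbbabcacaaccaa$cc  (last char: 'c')
  sorted[15] = caaccaa$cccaabbbabca  (last char: 'a')
  sorted[16] = cacaaccaa$cccaabbbab  (last char: 'b')
  sorted[17] = ccaa$cccaabbbabcacaa  (last char: 'a')
  sorted[18] = ccaabbbabcacaaccaa$c  (last char: 'c')
  sorted[19] = cccaabbbabcacaaccaa$  (last char: '$')
Last column: aacccabcabbaaccabac$
Original string S is at sorted index 19

Answer: aacccabcabbaaccabac$
19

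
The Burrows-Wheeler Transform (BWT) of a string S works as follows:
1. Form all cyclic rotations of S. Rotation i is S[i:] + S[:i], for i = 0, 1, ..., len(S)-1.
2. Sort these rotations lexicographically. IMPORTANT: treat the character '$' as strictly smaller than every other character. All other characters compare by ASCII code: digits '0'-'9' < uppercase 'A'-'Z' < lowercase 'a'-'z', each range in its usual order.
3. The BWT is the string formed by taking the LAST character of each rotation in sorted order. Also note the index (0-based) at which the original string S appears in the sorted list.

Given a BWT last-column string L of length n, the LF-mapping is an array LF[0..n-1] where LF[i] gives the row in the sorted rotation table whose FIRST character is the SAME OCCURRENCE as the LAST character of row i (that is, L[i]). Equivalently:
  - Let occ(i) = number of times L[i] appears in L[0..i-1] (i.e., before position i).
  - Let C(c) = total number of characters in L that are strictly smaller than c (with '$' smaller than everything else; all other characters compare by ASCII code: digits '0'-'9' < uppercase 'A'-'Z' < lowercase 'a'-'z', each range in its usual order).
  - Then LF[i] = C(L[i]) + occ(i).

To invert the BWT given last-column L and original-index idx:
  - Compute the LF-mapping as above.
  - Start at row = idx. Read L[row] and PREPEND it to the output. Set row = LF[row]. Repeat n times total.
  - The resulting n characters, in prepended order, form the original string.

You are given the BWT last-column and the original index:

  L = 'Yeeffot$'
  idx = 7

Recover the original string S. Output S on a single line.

Answer: toffeeY$

Derivation:
LF mapping: 1 2 3 4 5 6 7 0
Walk LF starting at row 7, prepending L[row]:
  step 1: row=7, L[7]='$', prepend. Next row=LF[7]=0
  step 2: row=0, L[0]='Y', prepend. Next row=LF[0]=1
  step 3: row=1, L[1]='e', prepend. Next row=LF[1]=2
  step 4: row=2, L[2]='e', prepend. Next row=LF[2]=3
  step 5: row=3, L[3]='f', prepend. Next row=LF[3]=4
  step 6: row=4, L[4]='f', prepend. Next row=LF[4]=5
  step 7: row=5, L[5]='o', prepend. Next row=LF[5]=6
  step 8: row=6, L[6]='t', prepend. Next row=LF[6]=7
Reversed output: toffeeY$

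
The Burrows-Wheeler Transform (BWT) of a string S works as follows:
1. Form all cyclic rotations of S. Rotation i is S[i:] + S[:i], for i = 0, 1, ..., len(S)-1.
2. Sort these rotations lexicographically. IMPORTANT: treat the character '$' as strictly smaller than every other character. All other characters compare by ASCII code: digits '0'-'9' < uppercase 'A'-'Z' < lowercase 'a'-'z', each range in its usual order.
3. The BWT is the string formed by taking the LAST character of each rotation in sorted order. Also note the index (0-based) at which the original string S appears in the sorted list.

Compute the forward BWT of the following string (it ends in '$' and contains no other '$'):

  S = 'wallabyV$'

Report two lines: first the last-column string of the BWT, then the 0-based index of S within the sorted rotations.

All 9 rotations (rotation i = S[i:]+S[:i]):
  rot[0] = wallabyV$
  rot[1] = allabyV$w
  rot[2] = llabyV$wa
  rot[3] = labyV$wal
  rot[4] = abyV$wall
  rot[5] = byV$walla
  rot[6] = yV$wallab
  rot[7] = V$wallaby
  rot[8] = $wallabyV
Sorted (with $ < everything):
  sorted[0] = $wallabyV  (last char: 'V')
  sorted[1] = V$wallaby  (last char: 'y')
  sorted[2] = abyV$wall  (last char: 'l')
  sorted[3] = allabyV$w  (last char: 'w')
  sorted[4] = byV$walla  (last char: 'a')
  sorted[5] = labyV$wal  (last char: 'l')
  sorted[6] = llabyV$wa  (last char: 'a')
  sorted[7] = wallabyV$  (last char: '$')
  sorted[8] = yV$wallab  (last char: 'b')
Last column: Vylwala$b
Original string S is at sorted index 7

Answer: Vylwala$b
7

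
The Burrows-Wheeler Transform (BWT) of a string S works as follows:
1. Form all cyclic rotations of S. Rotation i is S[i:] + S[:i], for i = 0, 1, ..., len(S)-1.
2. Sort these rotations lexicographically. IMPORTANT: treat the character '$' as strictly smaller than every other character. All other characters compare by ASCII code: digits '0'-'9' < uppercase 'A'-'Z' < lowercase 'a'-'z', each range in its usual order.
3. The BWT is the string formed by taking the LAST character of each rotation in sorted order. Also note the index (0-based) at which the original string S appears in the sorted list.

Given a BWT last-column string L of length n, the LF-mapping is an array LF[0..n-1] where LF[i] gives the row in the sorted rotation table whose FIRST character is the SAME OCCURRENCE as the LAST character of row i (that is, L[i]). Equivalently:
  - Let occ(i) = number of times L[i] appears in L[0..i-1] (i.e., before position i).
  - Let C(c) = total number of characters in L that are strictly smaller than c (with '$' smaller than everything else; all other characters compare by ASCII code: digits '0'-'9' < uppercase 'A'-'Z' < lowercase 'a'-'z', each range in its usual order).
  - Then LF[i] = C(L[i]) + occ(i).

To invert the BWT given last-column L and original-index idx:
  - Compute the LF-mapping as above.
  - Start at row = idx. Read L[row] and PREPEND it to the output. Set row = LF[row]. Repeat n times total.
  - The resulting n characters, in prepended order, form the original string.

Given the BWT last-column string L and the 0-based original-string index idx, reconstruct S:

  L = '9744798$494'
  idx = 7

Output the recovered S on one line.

Answer: 8749974449$

Derivation:
LF mapping: 8 5 1 2 6 9 7 0 3 10 4
Walk LF starting at row 7, prepending L[row]:
  step 1: row=7, L[7]='$', prepend. Next row=LF[7]=0
  step 2: row=0, L[0]='9', prepend. Next row=LF[0]=8
  step 3: row=8, L[8]='4', prepend. Next row=LF[8]=3
  step 4: row=3, L[3]='4', prepend. Next row=LF[3]=2
  step 5: row=2, L[2]='4', prepend. Next row=LF[2]=1
  step 6: row=1, L[1]='7', prepend. Next row=LF[1]=5
  step 7: row=5, L[5]='9', prepend. Next row=LF[5]=9
  step 8: row=9, L[9]='9', prepend. Next row=LF[9]=10
  step 9: row=10, L[10]='4', prepend. Next row=LF[10]=4
  step 10: row=4, L[4]='7', prepend. Next row=LF[4]=6
  step 11: row=6, L[6]='8', prepend. Next row=LF[6]=7
Reversed output: 8749974449$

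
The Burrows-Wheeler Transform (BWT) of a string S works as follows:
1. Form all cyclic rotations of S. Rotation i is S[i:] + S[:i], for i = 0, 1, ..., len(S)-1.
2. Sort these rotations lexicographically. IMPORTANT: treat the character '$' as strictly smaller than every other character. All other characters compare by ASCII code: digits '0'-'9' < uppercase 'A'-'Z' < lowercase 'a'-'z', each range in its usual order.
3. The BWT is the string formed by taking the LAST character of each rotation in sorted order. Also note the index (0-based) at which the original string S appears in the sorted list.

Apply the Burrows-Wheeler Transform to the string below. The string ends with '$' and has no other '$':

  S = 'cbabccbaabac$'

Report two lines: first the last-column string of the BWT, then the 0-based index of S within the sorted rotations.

All 13 rotations (rotation i = S[i:]+S[:i]):
  rot[0] = cbabccbaabac$
  rot[1] = babccbaabac$c
  rot[2] = abccbaabac$cb
  rot[3] = bccbaabac$cba
  rot[4] = ccbaabac$cbab
  rot[5] = cbaabac$cbabc
  rot[6] = baabac$cbabcc
  rot[7] = aabac$cbabccb
  rot[8] = abac$cbabccba
  rot[9] = bac$cbabccbaa
  rot[10] = ac$cbabccbaab
  rot[11] = c$cbabccbaaba
  rot[12] = $cbabccbaabac
Sorted (with $ < everything):
  sorted[0] = $cbabccbaabac  (last char: 'c')
  sorted[1] = aabac$cbabccb  (last char: 'b')
  sorted[2] = abac$cbabccba  (last char: 'a')
  sorted[3] = abccbaabac$cb  (last char: 'b')
  sorted[4] = ac$cbabccbaab  (last char: 'b')
  sorted[5] = baabac$cbabcc  (last char: 'c')
  sorted[6] = babccbaabac$c  (last char: 'c')
  sorted[7] = bac$cbabccbaa  (last char: 'a')
  sorted[8] = bccbaabac$cba  (last char: 'a')
  sorted[9] = c$cbabccbaaba  (last char: 'a')
  sorted[10] = cbaabac$cbabc  (last char: 'c')
  sorted[11] = cbabccbaabac$  (last char: '$')
  sorted[12] = ccbaabac$cbab  (last char: 'b')
Last column: cbabbccaaac$b
Original string S is at sorted index 11

Answer: cbabbccaaac$b
11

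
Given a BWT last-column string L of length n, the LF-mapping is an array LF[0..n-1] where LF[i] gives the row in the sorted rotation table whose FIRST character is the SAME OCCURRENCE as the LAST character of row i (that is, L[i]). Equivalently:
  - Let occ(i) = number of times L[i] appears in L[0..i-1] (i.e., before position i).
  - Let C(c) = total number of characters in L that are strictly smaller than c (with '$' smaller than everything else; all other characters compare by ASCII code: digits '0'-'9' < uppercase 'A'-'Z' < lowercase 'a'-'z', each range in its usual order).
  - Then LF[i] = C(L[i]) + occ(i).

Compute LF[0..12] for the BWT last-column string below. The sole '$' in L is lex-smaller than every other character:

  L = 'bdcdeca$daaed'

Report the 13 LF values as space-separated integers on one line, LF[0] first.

Answer: 4 7 5 8 11 6 1 0 9 2 3 12 10

Derivation:
Char counts: '$':1, 'a':3, 'b':1, 'c':2, 'd':4, 'e':2
C (first-col start): C('$')=0, C('a')=1, C('b')=4, C('c')=5, C('d')=7, C('e')=11
L[0]='b': occ=0, LF[0]=C('b')+0=4+0=4
L[1]='d': occ=0, LF[1]=C('d')+0=7+0=7
L[2]='c': occ=0, LF[2]=C('c')+0=5+0=5
L[3]='d': occ=1, LF[3]=C('d')+1=7+1=8
L[4]='e': occ=0, LF[4]=C('e')+0=11+0=11
L[5]='c': occ=1, LF[5]=C('c')+1=5+1=6
L[6]='a': occ=0, LF[6]=C('a')+0=1+0=1
L[7]='$': occ=0, LF[7]=C('$')+0=0+0=0
L[8]='d': occ=2, LF[8]=C('d')+2=7+2=9
L[9]='a': occ=1, LF[9]=C('a')+1=1+1=2
L[10]='a': occ=2, LF[10]=C('a')+2=1+2=3
L[11]='e': occ=1, LF[11]=C('e')+1=11+1=12
L[12]='d': occ=3, LF[12]=C('d')+3=7+3=10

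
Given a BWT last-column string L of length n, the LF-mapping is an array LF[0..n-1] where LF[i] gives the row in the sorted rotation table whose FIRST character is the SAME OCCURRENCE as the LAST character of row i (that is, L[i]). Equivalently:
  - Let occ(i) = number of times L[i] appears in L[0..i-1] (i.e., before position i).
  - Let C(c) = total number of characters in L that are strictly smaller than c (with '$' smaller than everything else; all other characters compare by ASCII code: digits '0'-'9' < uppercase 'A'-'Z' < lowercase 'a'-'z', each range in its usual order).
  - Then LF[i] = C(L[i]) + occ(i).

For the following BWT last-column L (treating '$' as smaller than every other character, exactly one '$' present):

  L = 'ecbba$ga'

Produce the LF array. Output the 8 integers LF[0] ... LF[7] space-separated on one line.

Char counts: '$':1, 'a':2, 'b':2, 'c':1, 'e':1, 'g':1
C (first-col start): C('$')=0, C('a')=1, C('b')=3, C('c')=5, C('e')=6, C('g')=7
L[0]='e': occ=0, LF[0]=C('e')+0=6+0=6
L[1]='c': occ=0, LF[1]=C('c')+0=5+0=5
L[2]='b': occ=0, LF[2]=C('b')+0=3+0=3
L[3]='b': occ=1, LF[3]=C('b')+1=3+1=4
L[4]='a': occ=0, LF[4]=C('a')+0=1+0=1
L[5]='$': occ=0, LF[5]=C('$')+0=0+0=0
L[6]='g': occ=0, LF[6]=C('g')+0=7+0=7
L[7]='a': occ=1, LF[7]=C('a')+1=1+1=2

Answer: 6 5 3 4 1 0 7 2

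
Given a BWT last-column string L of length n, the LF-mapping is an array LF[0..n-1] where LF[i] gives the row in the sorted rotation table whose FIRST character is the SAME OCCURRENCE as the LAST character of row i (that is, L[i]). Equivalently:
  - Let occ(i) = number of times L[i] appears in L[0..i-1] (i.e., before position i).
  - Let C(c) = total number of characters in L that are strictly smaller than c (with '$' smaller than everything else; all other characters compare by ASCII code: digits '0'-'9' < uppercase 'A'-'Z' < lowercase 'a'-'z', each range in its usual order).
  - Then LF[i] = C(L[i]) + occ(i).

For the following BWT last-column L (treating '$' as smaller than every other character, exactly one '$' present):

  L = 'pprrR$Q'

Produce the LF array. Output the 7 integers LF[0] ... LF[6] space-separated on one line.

Char counts: '$':1, 'Q':1, 'R':1, 'p':2, 'r':2
C (first-col start): C('$')=0, C('Q')=1, C('R')=2, C('p')=3, C('r')=5
L[0]='p': occ=0, LF[0]=C('p')+0=3+0=3
L[1]='p': occ=1, LF[1]=C('p')+1=3+1=4
L[2]='r': occ=0, LF[2]=C('r')+0=5+0=5
L[3]='r': occ=1, LF[3]=C('r')+1=5+1=6
L[4]='R': occ=0, LF[4]=C('R')+0=2+0=2
L[5]='$': occ=0, LF[5]=C('$')+0=0+0=0
L[6]='Q': occ=0, LF[6]=C('Q')+0=1+0=1

Answer: 3 4 5 6 2 0 1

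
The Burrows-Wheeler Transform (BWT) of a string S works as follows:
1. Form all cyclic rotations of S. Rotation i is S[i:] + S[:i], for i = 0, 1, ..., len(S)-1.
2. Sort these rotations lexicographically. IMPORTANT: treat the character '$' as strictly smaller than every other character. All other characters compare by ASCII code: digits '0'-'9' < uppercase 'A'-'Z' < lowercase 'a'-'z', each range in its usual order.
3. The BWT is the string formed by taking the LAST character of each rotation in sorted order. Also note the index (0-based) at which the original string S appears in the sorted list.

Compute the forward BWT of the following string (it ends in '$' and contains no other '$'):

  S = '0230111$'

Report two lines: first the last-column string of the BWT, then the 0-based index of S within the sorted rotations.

All 8 rotations (rotation i = S[i:]+S[:i]):
  rot[0] = 0230111$
  rot[1] = 230111$0
  rot[2] = 30111$02
  rot[3] = 0111$023
  rot[4] = 111$0230
  rot[5] = 11$02301
  rot[6] = 1$023011
  rot[7] = $0230111
Sorted (with $ < everything):
  sorted[0] = $0230111  (last char: '1')
  sorted[1] = 0111$023  (last char: '3')
  sorted[2] = 0230111$  (last char: '$')
  sorted[3] = 1$023011  (last char: '1')
  sorted[4] = 11$02301  (last char: '1')
  sorted[5] = 111$0230  (last char: '0')
  sorted[6] = 230111$0  (last char: '0')
  sorted[7] = 30111$02  (last char: '2')
Last column: 13$11002
Original string S is at sorted index 2

Answer: 13$11002
2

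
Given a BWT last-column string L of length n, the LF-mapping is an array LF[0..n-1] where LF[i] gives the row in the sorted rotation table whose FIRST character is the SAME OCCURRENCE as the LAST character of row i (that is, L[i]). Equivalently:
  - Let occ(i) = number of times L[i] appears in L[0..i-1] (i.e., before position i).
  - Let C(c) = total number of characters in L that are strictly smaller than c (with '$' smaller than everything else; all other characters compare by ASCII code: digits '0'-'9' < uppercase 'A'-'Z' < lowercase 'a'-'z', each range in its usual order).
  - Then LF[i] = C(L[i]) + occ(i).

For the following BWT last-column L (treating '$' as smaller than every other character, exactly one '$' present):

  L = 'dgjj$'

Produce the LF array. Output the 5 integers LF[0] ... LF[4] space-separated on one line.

Answer: 1 2 3 4 0

Derivation:
Char counts: '$':1, 'd':1, 'g':1, 'j':2
C (first-col start): C('$')=0, C('d')=1, C('g')=2, C('j')=3
L[0]='d': occ=0, LF[0]=C('d')+0=1+0=1
L[1]='g': occ=0, LF[1]=C('g')+0=2+0=2
L[2]='j': occ=0, LF[2]=C('j')+0=3+0=3
L[3]='j': occ=1, LF[3]=C('j')+1=3+1=4
L[4]='$': occ=0, LF[4]=C('$')+0=0+0=0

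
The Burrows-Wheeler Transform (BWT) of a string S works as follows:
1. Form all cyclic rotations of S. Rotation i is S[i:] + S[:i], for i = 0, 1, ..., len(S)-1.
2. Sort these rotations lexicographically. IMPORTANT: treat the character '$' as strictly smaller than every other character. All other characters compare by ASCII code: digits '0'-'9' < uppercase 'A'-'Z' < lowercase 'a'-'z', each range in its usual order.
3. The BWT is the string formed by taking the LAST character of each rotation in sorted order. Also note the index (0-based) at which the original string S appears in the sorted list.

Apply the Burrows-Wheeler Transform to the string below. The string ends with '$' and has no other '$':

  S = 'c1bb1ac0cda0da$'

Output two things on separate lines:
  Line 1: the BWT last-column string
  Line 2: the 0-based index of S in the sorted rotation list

All 15 rotations (rotation i = S[i:]+S[:i]):
  rot[0] = c1bb1ac0cda0da$
  rot[1] = 1bb1ac0cda0da$c
  rot[2] = bb1ac0cda0da$c1
  rot[3] = b1ac0cda0da$c1b
  rot[4] = 1ac0cda0da$c1bb
  rot[5] = ac0cda0da$c1bb1
  rot[6] = c0cda0da$c1bb1a
  rot[7] = 0cda0da$c1bb1ac
  rot[8] = cda0da$c1bb1ac0
  rot[9] = da0da$c1bb1ac0c
  rot[10] = a0da$c1bb1ac0cd
  rot[11] = 0da$c1bb1ac0cda
  rot[12] = da$c1bb1ac0cda0
  rot[13] = a$c1bb1ac0cda0d
  rot[14] = $c1bb1ac0cda0da
Sorted (with $ < everything):
  sorted[0] = $c1bb1ac0cda0da  (last char: 'a')
  sorted[1] = 0cda0da$c1bb1ac  (last char: 'c')
  sorted[2] = 0da$c1bb1ac0cda  (last char: 'a')
  sorted[3] = 1ac0cda0da$c1bb  (last char: 'b')
  sorted[4] = 1bb1ac0cda0da$c  (last char: 'c')
  sorted[5] = a$c1bb1ac0cda0d  (last char: 'd')
  sorted[6] = a0da$c1bb1ac0cd  (last char: 'd')
  sorted[7] = ac0cda0da$c1bb1  (last char: '1')
  sorted[8] = b1ac0cda0da$c1b  (last char: 'b')
  sorted[9] = bb1ac0cda0da$c1  (last char: '1')
  sorted[10] = c0cda0da$c1bb1a  (last char: 'a')
  sorted[11] = c1bb1ac0cda0da$  (last char: '$')
  sorted[12] = cda0da$c1bb1ac0  (last char: '0')
  sorted[13] = da$c1bb1ac0cda0  (last char: '0')
  sorted[14] = da0da$c1bb1ac0c  (last char: 'c')
Last column: acabcdd1b1a$00c
Original string S is at sorted index 11

Answer: acabcdd1b1a$00c
11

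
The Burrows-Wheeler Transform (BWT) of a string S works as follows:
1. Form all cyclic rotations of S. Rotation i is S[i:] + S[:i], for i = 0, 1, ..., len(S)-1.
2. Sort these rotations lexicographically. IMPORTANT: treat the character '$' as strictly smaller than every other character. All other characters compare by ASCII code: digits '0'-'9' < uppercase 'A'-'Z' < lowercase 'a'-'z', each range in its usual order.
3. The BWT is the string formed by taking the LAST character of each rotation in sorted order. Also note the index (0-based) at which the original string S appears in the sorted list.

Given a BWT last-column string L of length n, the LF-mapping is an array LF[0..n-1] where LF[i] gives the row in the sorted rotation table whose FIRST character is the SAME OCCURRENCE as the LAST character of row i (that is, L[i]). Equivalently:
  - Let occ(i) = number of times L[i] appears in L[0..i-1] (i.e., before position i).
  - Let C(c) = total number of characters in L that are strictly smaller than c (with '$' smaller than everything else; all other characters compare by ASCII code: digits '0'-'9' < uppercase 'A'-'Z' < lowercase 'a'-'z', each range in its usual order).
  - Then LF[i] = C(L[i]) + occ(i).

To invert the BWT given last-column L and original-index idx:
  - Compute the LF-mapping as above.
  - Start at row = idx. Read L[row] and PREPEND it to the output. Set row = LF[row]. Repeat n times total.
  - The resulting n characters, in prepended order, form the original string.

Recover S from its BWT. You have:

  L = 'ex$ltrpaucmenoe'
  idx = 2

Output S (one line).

LF mapping: 3 14 0 6 12 11 10 1 13 2 7 4 8 9 5
Walk LF starting at row 2, prepending L[row]:
  step 1: row=2, L[2]='$', prepend. Next row=LF[2]=0
  step 2: row=0, L[0]='e', prepend. Next row=LF[0]=3
  step 3: row=3, L[3]='l', prepend. Next row=LF[3]=6
  step 4: row=6, L[6]='p', prepend. Next row=LF[6]=10
  step 5: row=10, L[10]='m', prepend. Next row=LF[10]=7
  step 6: row=7, L[7]='a', prepend. Next row=LF[7]=1
  step 7: row=1, L[1]='x', prepend. Next row=LF[1]=14
  step 8: row=14, L[14]='e', prepend. Next row=LF[14]=5
  step 9: row=5, L[5]='r', prepend. Next row=LF[5]=11
  step 10: row=11, L[11]='e', prepend. Next row=LF[11]=4
  step 11: row=4, L[4]='t', prepend. Next row=LF[4]=12
  step 12: row=12, L[12]='n', prepend. Next row=LF[12]=8
  step 13: row=8, L[8]='u', prepend. Next row=LF[8]=13
  step 14: row=13, L[13]='o', prepend. Next row=LF[13]=9
  step 15: row=9, L[9]='c', prepend. Next row=LF[9]=2
Reversed output: counterexample$

Answer: counterexample$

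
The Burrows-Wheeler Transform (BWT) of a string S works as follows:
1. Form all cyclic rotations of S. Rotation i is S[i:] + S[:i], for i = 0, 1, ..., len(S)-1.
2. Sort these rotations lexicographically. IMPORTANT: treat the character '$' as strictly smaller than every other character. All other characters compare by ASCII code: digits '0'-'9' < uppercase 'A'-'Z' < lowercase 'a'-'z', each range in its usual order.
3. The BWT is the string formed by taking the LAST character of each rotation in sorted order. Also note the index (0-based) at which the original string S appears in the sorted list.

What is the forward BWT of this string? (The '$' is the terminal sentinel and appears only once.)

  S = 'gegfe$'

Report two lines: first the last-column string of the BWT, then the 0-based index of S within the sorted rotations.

All 6 rotations (rotation i = S[i:]+S[:i]):
  rot[0] = gegfe$
  rot[1] = egfe$g
  rot[2] = gfe$ge
  rot[3] = fe$geg
  rot[4] = e$gegf
  rot[5] = $gegfe
Sorted (with $ < everything):
  sorted[0] = $gegfe  (last char: 'e')
  sorted[1] = e$gegf  (last char: 'f')
  sorted[2] = egfe$g  (last char: 'g')
  sorted[3] = fe$geg  (last char: 'g')
  sorted[4] = gegfe$  (last char: '$')
  sorted[5] = gfe$ge  (last char: 'e')
Last column: efgg$e
Original string S is at sorted index 4

Answer: efgg$e
4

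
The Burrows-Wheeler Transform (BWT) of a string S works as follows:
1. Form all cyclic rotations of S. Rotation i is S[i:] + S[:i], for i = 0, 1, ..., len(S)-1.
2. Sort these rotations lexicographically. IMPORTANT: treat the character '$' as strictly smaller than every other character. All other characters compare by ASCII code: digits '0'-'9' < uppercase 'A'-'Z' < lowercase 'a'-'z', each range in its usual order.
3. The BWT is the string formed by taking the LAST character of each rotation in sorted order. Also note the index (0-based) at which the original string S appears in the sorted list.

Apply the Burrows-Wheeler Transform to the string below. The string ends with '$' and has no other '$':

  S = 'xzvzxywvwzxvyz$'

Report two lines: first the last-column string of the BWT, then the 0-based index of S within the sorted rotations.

Answer: zwxzyvzz$xvyxwv
8

Derivation:
All 15 rotations (rotation i = S[i:]+S[:i]):
  rot[0] = xzvzxywvwzxvyz$
  rot[1] = zvzxywvwzxvyz$x
  rot[2] = vzxywvwzxvyz$xz
  rot[3] = zxywvwzxvyz$xzv
  rot[4] = xywvwzxvyz$xzvz
  rot[5] = ywvwzxvyz$xzvzx
  rot[6] = wvwzxvyz$xzvzxy
  rot[7] = vwzxvyz$xzvzxyw
  rot[8] = wzxvyz$xzvzxywv
  rot[9] = zxvyz$xzvzxywvw
  rot[10] = xvyz$xzvzxywvwz
  rot[11] = vyz$xzvzxywvwzx
  rot[12] = yz$xzvzxywvwzxv
  rot[13] = z$xzvzxywvwzxvy
  rot[14] = $xzvzxywvwzxvyz
Sorted (with $ < everything):
  sorted[0] = $xzvzxywvwzxvyz  (last char: 'z')
  sorted[1] = vwzxvyz$xzvzxyw  (last char: 'w')
  sorted[2] = vyz$xzvzxywvwzx  (last char: 'x')
  sorted[3] = vzxywvwzxvyz$xz  (last char: 'z')
  sorted[4] = wvwzxvyz$xzvzxy  (last char: 'y')
  sorted[5] = wzxvyz$xzvzxywv  (last char: 'v')
  sorted[6] = xvyz$xzvzxywvwz  (last char: 'z')
  sorted[7] = xywvwzxvyz$xzvz  (last char: 'z')
  sorted[8] = xzvzxywvwzxvyz$  (last char: '$')
  sorted[9] = ywvwzxvyz$xzvzx  (last char: 'x')
  sorted[10] = yz$xzvzxywvwzxv  (last char: 'v')
  sorted[11] = z$xzvzxywvwzxvy  (last char: 'y')
  sorted[12] = zvzxywvwzxvyz$x  (last char: 'x')
  sorted[13] = zxvyz$xzvzxywvw  (last char: 'w')
  sorted[14] = zxywvwzxvyz$xzv  (last char: 'v')
Last column: zwxzyvzz$xvyxwv
Original string S is at sorted index 8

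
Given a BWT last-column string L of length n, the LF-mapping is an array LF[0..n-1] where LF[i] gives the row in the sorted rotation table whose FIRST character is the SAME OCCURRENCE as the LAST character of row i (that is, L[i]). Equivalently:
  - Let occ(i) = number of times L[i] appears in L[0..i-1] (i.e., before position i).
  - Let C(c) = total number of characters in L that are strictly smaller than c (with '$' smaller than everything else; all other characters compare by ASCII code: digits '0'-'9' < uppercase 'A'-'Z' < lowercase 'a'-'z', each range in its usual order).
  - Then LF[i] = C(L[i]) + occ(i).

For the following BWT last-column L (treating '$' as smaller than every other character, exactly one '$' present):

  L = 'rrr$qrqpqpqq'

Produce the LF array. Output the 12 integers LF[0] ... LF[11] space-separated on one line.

Char counts: '$':1, 'p':2, 'q':5, 'r':4
C (first-col start): C('$')=0, C('p')=1, C('q')=3, C('r')=8
L[0]='r': occ=0, LF[0]=C('r')+0=8+0=8
L[1]='r': occ=1, LF[1]=C('r')+1=8+1=9
L[2]='r': occ=2, LF[2]=C('r')+2=8+2=10
L[3]='$': occ=0, LF[3]=C('$')+0=0+0=0
L[4]='q': occ=0, LF[4]=C('q')+0=3+0=3
L[5]='r': occ=3, LF[5]=C('r')+3=8+3=11
L[6]='q': occ=1, LF[6]=C('q')+1=3+1=4
L[7]='p': occ=0, LF[7]=C('p')+0=1+0=1
L[8]='q': occ=2, LF[8]=C('q')+2=3+2=5
L[9]='p': occ=1, LF[9]=C('p')+1=1+1=2
L[10]='q': occ=3, LF[10]=C('q')+3=3+3=6
L[11]='q': occ=4, LF[11]=C('q')+4=3+4=7

Answer: 8 9 10 0 3 11 4 1 5 2 6 7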